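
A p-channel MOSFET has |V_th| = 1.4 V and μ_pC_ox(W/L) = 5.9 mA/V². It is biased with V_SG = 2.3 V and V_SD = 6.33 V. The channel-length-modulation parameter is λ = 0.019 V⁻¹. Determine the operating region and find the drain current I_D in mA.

Saturation; I_D = 2.68 mA

V_ov = V_SG − |V_th| = 2.3 − 1.4 = 0.9 V.
Since V_SD = 6.33 V ≥ V_ov = 0.9 V, the device is in saturation.
I_D = ½ k_p V_ov² (1 + λ V_SD) = 0.5 × 5.9 × 0.9² × (1 + 0.019 × 6.33) = 2.68 mA.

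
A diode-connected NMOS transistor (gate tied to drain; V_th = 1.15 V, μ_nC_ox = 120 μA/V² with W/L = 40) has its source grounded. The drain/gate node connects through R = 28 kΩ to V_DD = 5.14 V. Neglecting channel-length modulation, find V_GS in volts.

With gate tied to drain, V_GS = V_DS ≥ V_GS − V_th, so the device is in saturation.
k_n = μ_nC_ox · (W/L) = 4.8 mA/V².
KCL at the drain: ½ k_n (V_GS − V_th)² = (V_DD − V_GS)/R.
Let x = V_GS − 1.15. Then 67.2 x² + x − 3.99 = 0, giving x = 0.236 V (positive root), so V_GS = 1.39 V.
I_D = (V_DD − V_GS)/R = (5.14 − 1.39) / 28 = 0.134 mA.

V_GS = 1.39 V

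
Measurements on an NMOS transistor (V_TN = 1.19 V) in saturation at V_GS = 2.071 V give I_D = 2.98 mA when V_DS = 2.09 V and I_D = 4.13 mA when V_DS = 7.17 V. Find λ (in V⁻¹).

With V_GS fixed, I_D ∝ (1 + λ V_DS) in saturation, so I_D2/I_D1 = (1 + λ V_DS2)/(1 + λ V_DS1).
4.13/2.98 = 1.386 = (1 + 7.17 λ)/(1 + 2.09 λ).
Solving: λ (I_D1 V_DS2 − I_D2 V_DS1) = I_D2 − I_D1, so λ = (4.13 − 2.98) / (2.98 × 7.17 − 4.13 × 2.09) = 1.15 / 12.7 = 0.0903 V⁻¹.

λ = 0.0903 V⁻¹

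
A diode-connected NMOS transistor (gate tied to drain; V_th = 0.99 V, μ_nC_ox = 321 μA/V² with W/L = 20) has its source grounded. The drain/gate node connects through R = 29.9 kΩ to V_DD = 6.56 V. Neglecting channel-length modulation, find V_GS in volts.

With gate tied to drain, V_GS = V_DS ≥ V_GS − V_th, so the device is in saturation.
k_n = μ_nC_ox · (W/L) = 6.42 mA/V².
KCL at the drain: ½ k_n (V_GS − V_th)² = (V_DD − V_GS)/R.
Let x = V_GS − 0.99. Then 96 x² + x − 5.57 = 0, giving x = 0.236 V (positive root), so V_GS = 1.23 V.
I_D = (V_DD − V_GS)/R = (6.56 − 1.23) / 29.9 = 0.178 mA.

V_GS = 1.23 V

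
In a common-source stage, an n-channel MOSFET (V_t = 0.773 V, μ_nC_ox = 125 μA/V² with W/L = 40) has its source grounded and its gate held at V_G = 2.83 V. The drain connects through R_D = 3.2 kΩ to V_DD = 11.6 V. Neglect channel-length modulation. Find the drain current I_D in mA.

I_D = 3.51 mA

V_GS = V_G = 2.83 V, so V_ov = 2.83 − 0.773 = 2.06 V.
k_n = μ_nC_ox · (W/L) = 5 mA/V².
Assume saturation: I_D = ½ k_n V_ov² = 0.5 × 5 × 2.06² = 10.6 mA, giving V_DS = V_DD − I_D R_D = 11.6 − 10.6 × 3.2 = -22.2 V.
But -22.2 V < V_ov = 2.06 V, so the device is actually in triode.
In triode I_D = k_n[V_ov V_DS − ½ V_DS²] and I_D = (V_DD − V_DS)/R_D. Equating: 8 V_DS² − 33.91 V_DS + 11.6 = 0, giving V_DS = 0.375 V (the root below V_ov).
I_D = (11.6 − 0.375) / 3.2 = 3.51 mA.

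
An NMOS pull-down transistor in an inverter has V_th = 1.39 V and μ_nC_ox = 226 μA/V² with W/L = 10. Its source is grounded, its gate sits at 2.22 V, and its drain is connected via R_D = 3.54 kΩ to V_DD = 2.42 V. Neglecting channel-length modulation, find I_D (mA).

V_GS = V_G = 2.22 V, so V_ov = 2.22 − 1.39 = 0.83 V.
k_n = μ_nC_ox · (W/L) = 2.26 mA/V².
Assume saturation: I_D = ½ k_n V_ov² = 0.5 × 2.26 × 0.83² = 0.778 mA, giving V_DS = V_DD − I_D R_D = 2.42 − 0.778 × 3.54 = -0.336 V.
But -0.336 V < V_ov = 0.83 V, so the device is actually in triode.
In triode I_D = k_n[V_ov V_DS − ½ V_DS²] and I_D = (V_DD − V_DS)/R_D. Equating: 4 V_DS² − 7.64 V_DS + 2.42 = 0, giving V_DS = 0.401 V (the root below V_ov).
I_D = (2.42 − 0.401) / 3.54 = 0.57 mA.

I_D = 0.570 mA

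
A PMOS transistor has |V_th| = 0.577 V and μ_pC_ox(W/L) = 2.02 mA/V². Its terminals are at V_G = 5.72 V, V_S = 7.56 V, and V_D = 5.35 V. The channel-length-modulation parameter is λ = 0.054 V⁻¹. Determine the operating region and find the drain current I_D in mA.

Saturation; I_D = 1.80 mA

V_SG = V_S − V_G = 7.56 − 5.72 = 1.84 V; V_SD = V_S − V_D = 7.56 − 5.35 = 2.21 V.
V_ov = V_SG − |V_th| = 1.84 − 0.577 = 1.26 V.
Since V_SD = 2.21 V ≥ V_ov = 1.26 V, the device is in saturation.
I_D = ½ k_p V_ov² (1 + λ V_SD) = 0.5 × 2.02 × 1.26² × (1 + 0.054 × 2.21) = 1.8 mA.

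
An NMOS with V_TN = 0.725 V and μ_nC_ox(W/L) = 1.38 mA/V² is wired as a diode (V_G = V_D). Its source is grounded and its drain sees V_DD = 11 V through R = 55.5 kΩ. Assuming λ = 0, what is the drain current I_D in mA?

With gate tied to drain, V_GS = V_DS ≥ V_GS − V_TN, so the device is in saturation.
KCL at the drain: ½ k_n (V_GS − V_TN)² = (V_DD − V_GS)/R.
Let x = V_GS − 0.725. Then 38.3 x² + x − 10.28 = 0, giving x = 0.505 V (positive root), so V_GS = 1.23 V.
I_D = (V_DD − V_GS)/R = (11 − 1.23) / 55.5 = 0.176 mA.

I_D = 0.176 mA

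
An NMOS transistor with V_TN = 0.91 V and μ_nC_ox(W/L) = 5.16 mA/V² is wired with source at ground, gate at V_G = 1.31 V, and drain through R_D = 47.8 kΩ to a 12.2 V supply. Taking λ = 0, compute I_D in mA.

I_D = 0.252 mA

V_GS = V_G = 1.31 V, so V_ov = 1.31 − 0.91 = 0.4 V.
Assume saturation: I_D = ½ k_n V_ov² = 0.5 × 5.16 × 0.4² = 0.413 mA, giving V_DS = V_DD − I_D R_D = 12.2 − 0.413 × 47.8 = -7.53 V.
But -7.53 V < V_ov = 0.4 V, so the device is actually in triode.
In triode I_D = k_n[V_ov V_DS − ½ V_DS²] and I_D = (V_DD − V_DS)/R_D. Equating: 123 V_DS² − 99.66 V_DS + 12.2 = 0, giving V_DS = 0.15 V (the root below V_ov).
I_D = (12.2 − 0.15) / 47.8 = 0.252 mA.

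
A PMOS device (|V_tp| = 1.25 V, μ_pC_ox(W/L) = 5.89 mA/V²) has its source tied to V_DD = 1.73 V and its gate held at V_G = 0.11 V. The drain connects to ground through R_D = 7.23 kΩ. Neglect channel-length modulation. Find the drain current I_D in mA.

I_D = 0.222 mA

V_SG = V_DD − V_G = 1.73 − 0.11 = 1.62 V, so V_ov = 1.62 − 1.25 = 0.37 V.
Assume saturation: I_D = ½ k_p V_ov² = 0.5 × 5.89 × 0.37² = 0.403 mA, giving V_SD = V_DD − I_D R_D = 1.73 − 0.403 × 7.23 = -1.18 V.
But -1.18 V < V_ov = 0.37 V, so the device is actually in triode.
In triode I_D = k_p[V_ov V_SD − ½ V_SD²] and I_D = (V_DD − V_SD)/R_D. Equating: 21.3 V_SD² − 16.76 V_SD + 1.73 = 0, giving V_SD = 0.122 V (the root below V_ov).
I_D = (1.73 − 0.122) / 7.23 = 0.222 mA.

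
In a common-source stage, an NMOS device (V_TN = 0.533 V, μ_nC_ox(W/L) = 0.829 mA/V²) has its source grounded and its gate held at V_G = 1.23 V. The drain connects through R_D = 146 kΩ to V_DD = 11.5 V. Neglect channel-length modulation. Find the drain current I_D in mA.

I_D = 0.0777 mA

V_GS = V_G = 1.23 V, so V_ov = 1.23 − 0.533 = 0.697 V.
Assume saturation: I_D = ½ k_n V_ov² = 0.5 × 0.829 × 0.697² = 0.201 mA, giving V_DS = V_DD − I_D R_D = 11.5 − 0.201 × 146 = -17.9 V.
But -17.9 V < V_ov = 0.697 V, so the device is actually in triode.
In triode I_D = k_n[V_ov V_DS − ½ V_DS²] and I_D = (V_DD − V_DS)/R_D. Equating: 60.5 V_DS² − 85.36 V_DS + 11.5 = 0, giving V_DS = 0.151 V (the root below V_ov).
I_D = (11.5 − 0.151) / 146 = 0.0777 mA.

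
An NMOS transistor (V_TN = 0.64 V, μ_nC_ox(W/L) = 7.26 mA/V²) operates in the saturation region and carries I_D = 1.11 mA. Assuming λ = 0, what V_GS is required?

V_GS = 1.19 V

In saturation I_D = ½ k_n (V_GS − V_TN)², so V_GS − V_TN = √(2 I_D / k_n) = √(2 × 1.11 / 7.26) = 0.553 V.
V_GS = 0.64 + 0.553 = 1.19 V.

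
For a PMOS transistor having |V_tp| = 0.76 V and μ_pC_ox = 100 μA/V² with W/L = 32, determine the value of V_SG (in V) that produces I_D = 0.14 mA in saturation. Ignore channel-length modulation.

k_p = μ_pC_ox · (W/L) = 3.2 mA/V².
In saturation I_D = ½ k_p (V_SG − |V_tp|)², so V_SG − |V_tp| = √(2 I_D / k_p) = √(2 × 0.14 / 3.2) = 0.296 V.
V_SG = 0.76 + 0.296 = 1.06 V.

V_SG = 1.06 V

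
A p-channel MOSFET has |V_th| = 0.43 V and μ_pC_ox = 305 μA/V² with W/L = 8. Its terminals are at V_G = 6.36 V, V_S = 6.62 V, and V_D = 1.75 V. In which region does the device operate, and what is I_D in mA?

Cutoff; I_D = 0 mA

V_SG = V_S − V_G = 6.62 − 6.36 = 0.26 V; V_SD = V_S − V_D = 6.62 − 1.75 = 4.87 V.
V_SG = 0.26 V < |V_th| = 0.43 V, so the transistor is in cutoff.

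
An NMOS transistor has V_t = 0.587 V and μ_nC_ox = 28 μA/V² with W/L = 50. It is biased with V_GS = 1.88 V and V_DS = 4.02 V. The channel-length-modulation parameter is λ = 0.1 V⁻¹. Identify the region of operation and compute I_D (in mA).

k_n = μ_nC_ox · (W/L) = 1.4 mA/V².
V_ov = V_GS − V_t = 1.88 − 0.587 = 1.29 V.
Since V_DS = 4.02 V ≥ V_ov = 1.29 V, the device is in saturation.
I_D = ½ k_n V_ov² (1 + λ V_DS) = 0.5 × 1.4 × 1.29² × (1 + 0.1 × 4.02) = 1.64 mA.

Saturation; I_D = 1.64 mA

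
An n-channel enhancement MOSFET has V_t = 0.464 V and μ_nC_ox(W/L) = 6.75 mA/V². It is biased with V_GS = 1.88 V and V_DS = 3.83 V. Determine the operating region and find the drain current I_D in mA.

Saturation; I_D = 6.77 mA

V_ov = V_GS − V_t = 1.88 − 0.464 = 1.42 V.
Since V_DS = 3.83 V ≥ V_ov = 1.42 V, the device is in saturation.
I_D = ½ k_n V_ov² = 0.5 × 6.75 × 1.42² = 6.77 mA.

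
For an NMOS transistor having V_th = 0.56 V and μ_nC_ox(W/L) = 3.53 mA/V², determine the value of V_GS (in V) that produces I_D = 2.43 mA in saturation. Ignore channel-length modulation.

V_GS = 1.73 V

In saturation I_D = ½ k_n (V_GS − V_th)², so V_GS − V_th = √(2 I_D / k_n) = √(2 × 2.43 / 3.53) = 1.17 V.
V_GS = 0.56 + 1.17 = 1.73 V.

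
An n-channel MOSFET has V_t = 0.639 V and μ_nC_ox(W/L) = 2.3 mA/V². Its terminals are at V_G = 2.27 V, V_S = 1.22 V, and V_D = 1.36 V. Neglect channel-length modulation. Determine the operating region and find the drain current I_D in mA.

Triode; I_D = 0.110 mA

V_GS = V_G − V_S = 2.27 − 1.22 = 1.05 V; V_DS = V_D − V_S = 1.36 − 1.22 = 0.14 V.
V_ov = V_GS − V_t = 1.05 − 0.639 = 0.411 V.
Since V_DS = 0.14 V < V_ov = 0.411 V, the device is in the triode region.
I_D = k_n [V_ov · V_DS − ½ V_DS²] = 2.3 × [0.411 × 0.14 − 0.5 × 0.14²] = 0.11 mA.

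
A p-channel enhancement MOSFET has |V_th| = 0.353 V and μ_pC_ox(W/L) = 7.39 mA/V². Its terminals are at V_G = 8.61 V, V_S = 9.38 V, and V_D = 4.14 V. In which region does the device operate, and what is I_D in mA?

V_SG = V_S − V_G = 9.38 − 8.61 = 0.77 V; V_SD = V_S − V_D = 9.38 − 4.14 = 5.24 V.
V_ov = V_SG − |V_th| = 0.77 − 0.353 = 0.417 V.
Since V_SD = 5.24 V ≥ V_ov = 0.417 V, the device is in saturation.
I_D = ½ k_p V_ov² = 0.5 × 7.39 × 0.417² = 0.643 mA.

Saturation; I_D = 0.643 mA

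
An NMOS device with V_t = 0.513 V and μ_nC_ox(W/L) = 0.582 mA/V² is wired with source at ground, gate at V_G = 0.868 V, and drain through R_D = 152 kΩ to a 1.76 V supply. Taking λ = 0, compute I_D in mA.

V_GS = V_G = 0.868 V, so V_ov = 0.868 − 0.513 = 0.355 V.
Assume saturation: I_D = ½ k_n V_ov² = 0.5 × 0.582 × 0.355² = 0.0367 mA, giving V_DS = V_DD − I_D R_D = 1.76 − 0.0367 × 152 = -3.81 V.
But -3.81 V < V_ov = 0.355 V, so the device is actually in triode.
In triode I_D = k_n[V_ov V_DS − ½ V_DS²] and I_D = (V_DD − V_DS)/R_D. Equating: 44.2 V_DS² − 32.4 V_DS + 1.76 = 0, giving V_DS = 0.0591 V (the root below V_ov).
I_D = (1.76 − 0.0591) / 152 = 0.0112 mA.

I_D = 0.0112 mA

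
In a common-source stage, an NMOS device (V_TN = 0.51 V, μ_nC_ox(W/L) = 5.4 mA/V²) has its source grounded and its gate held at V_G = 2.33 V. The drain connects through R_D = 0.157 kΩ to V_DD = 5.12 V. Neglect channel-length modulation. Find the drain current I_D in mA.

V_GS = V_G = 2.33 V, so V_ov = 2.33 − 0.51 = 1.82 V.
Assume saturation: I_D = ½ k_n V_ov² = 0.5 × 5.4 × 1.82² = 8.94 mA, giving V_DS = V_DD − I_D R_D = 5.12 − 8.94 × 0.157 = 3.72 V.
V_DS = 3.72 V ≥ V_ov = 1.82 V, confirming saturation.

I_D = 8.94 mA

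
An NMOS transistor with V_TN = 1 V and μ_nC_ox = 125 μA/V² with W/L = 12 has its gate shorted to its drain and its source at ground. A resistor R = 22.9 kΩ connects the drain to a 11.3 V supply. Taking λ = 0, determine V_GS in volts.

With gate tied to drain, V_GS = V_DS ≥ V_GS − V_TN, so the device is in saturation.
k_n = μ_nC_ox · (W/L) = 1.5 mA/V².
KCL at the drain: ½ k_n (V_GS − V_TN)² = (V_DD − V_GS)/R.
Let x = V_GS − 1. Then 17.2 x² + x − 10.3 = 0, giving x = 0.746 V (positive root), so V_GS = 1.75 V.
I_D = (V_DD − V_GS)/R = (11.3 − 1.75) / 22.9 = 0.417 mA.

V_GS = 1.75 V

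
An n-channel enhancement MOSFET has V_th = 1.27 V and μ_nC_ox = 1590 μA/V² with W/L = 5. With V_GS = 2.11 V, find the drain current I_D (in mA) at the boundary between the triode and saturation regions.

At the boundary V_DS = V_ov = V_GS − V_th = 2.11 − 1.27 = 0.84 V.
k_n = μ_nC_ox · (W/L) = 7.95 mA/V².
I_D = ½ k_n V_ov² = 0.5 × 7.95 × 0.84² = 2.8 mA.

I_D = 2.80 mA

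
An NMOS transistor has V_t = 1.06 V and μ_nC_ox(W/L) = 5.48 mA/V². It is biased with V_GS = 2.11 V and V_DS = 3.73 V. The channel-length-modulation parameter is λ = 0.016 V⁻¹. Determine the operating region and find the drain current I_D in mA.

V_ov = V_GS − V_t = 2.11 − 1.06 = 1.05 V.
Since V_DS = 3.73 V ≥ V_ov = 1.05 V, the device is in saturation.
I_D = ½ k_n V_ov² (1 + λ V_DS) = 0.5 × 5.48 × 1.05² × (1 + 0.016 × 3.73) = 3.2 mA.

Saturation; I_D = 3.20 mA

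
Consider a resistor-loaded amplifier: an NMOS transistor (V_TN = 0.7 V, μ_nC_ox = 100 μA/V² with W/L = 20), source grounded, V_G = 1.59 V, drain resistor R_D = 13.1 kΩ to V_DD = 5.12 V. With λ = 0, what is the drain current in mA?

V_GS = V_G = 1.59 V, so V_ov = 1.59 − 0.7 = 0.89 V.
k_n = μ_nC_ox · (W/L) = 2 mA/V².
Assume saturation: I_D = ½ k_n V_ov² = 0.5 × 2 × 0.89² = 0.792 mA, giving V_DS = V_DD − I_D R_D = 5.12 − 0.792 × 13.1 = -5.26 V.
But -5.26 V < V_ov = 0.89 V, so the device is actually in triode.
In triode I_D = k_n[V_ov V_DS − ½ V_DS²] and I_D = (V_DD − V_DS)/R_D. Equating: 13.1 V_DS² − 24.32 V_DS + 5.12 = 0, giving V_DS = 0.242 V (the root below V_ov).
I_D = (5.12 − 0.242) / 13.1 = 0.372 mA.

I_D = 0.372 mA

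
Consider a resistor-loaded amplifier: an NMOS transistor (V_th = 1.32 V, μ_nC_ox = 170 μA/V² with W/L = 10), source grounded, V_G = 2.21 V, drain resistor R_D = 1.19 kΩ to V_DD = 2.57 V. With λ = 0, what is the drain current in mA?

I_D = 0.673 mA

V_GS = V_G = 2.21 V, so V_ov = 2.21 − 1.32 = 0.89 V.
k_n = μ_nC_ox · (W/L) = 1.7 mA/V².
Assume saturation: I_D = ½ k_n V_ov² = 0.5 × 1.7 × 0.89² = 0.673 mA, giving V_DS = V_DD − I_D R_D = 2.57 − 0.673 × 1.19 = 1.77 V.
V_DS = 1.77 V ≥ V_ov = 0.89 V, confirming saturation.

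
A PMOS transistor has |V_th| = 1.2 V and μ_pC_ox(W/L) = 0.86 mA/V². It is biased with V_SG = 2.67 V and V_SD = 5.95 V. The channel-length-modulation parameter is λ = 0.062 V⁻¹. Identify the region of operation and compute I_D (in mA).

Saturation; I_D = 1.27 mA

V_ov = V_SG − |V_th| = 2.67 − 1.2 = 1.47 V.
Since V_SD = 5.95 V ≥ V_ov = 1.47 V, the device is in saturation.
I_D = ½ k_p V_ov² (1 + λ V_SD) = 0.5 × 0.86 × 1.47² × (1 + 0.062 × 5.95) = 1.27 mA.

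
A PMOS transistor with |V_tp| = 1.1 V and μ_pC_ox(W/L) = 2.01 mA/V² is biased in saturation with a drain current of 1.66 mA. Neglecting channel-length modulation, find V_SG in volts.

In saturation I_D = ½ k_p (V_SG − |V_tp|)², so V_SG − |V_tp| = √(2 I_D / k_p) = √(2 × 1.66 / 2.01) = 1.29 V.
V_SG = 1.1 + 1.29 = 2.39 V.

V_SG = 2.39 V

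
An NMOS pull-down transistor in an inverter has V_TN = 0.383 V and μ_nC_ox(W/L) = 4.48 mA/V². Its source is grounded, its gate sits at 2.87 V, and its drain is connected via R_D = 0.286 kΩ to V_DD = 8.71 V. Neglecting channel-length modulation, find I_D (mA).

V_GS = V_G = 2.87 V, so V_ov = 2.87 − 0.383 = 2.49 V.
Assume saturation: I_D = ½ k_n V_ov² = 0.5 × 4.48 × 2.49² = 13.9 mA, giving V_DS = V_DD − I_D R_D = 8.71 − 13.9 × 0.286 = 4.75 V.
V_DS = 4.75 V ≥ V_ov = 2.49 V, confirming saturation.

I_D = 13.9 mA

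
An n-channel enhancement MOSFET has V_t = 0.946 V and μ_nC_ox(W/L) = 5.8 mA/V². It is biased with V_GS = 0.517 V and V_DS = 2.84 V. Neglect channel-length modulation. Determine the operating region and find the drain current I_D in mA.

V_GS = 0.517 V < V_t = 0.946 V, so the transistor is in cutoff.

Cutoff; I_D = 0 mA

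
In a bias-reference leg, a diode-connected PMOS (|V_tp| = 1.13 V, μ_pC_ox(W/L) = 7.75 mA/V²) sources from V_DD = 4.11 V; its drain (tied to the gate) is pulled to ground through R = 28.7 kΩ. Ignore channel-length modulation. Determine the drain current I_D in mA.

I_D = 0.0983 mA

With gate tied to drain, V_SG = V_SD ≥ V_SG − |V_tp|, so the device is in saturation.
KCL at the drain: ½ k_p (V_SG − |V_tp|)² = (V_DD − V_SG)/R.
Let x = V_SG − 1.13. Then 111 x² + x − 2.98 = 0, giving x = 0.159 V (positive root), so V_SG = 1.29 V.
I_D = (V_DD − V_SG)/R = (4.11 − 1.29) / 28.7 = 0.0983 mA.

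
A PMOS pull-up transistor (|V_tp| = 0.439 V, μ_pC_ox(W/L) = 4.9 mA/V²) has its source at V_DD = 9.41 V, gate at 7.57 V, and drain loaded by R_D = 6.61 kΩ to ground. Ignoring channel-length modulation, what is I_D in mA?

I_D = 1.39 mA

V_SG = V_DD − V_G = 9.41 − 7.57 = 1.84 V, so V_ov = 1.84 − 0.439 = 1.4 V.
Assume saturation: I_D = ½ k_p V_ov² = 0.5 × 4.9 × 1.4² = 4.81 mA, giving V_SD = V_DD − I_D R_D = 9.41 − 4.81 × 6.61 = -22.4 V.
But -22.4 V < V_ov = 1.4 V, so the device is actually in triode.
In triode I_D = k_p[V_ov V_SD − ½ V_SD²] and I_D = (V_DD − V_SD)/R_D. Equating: 16.2 V_SD² − 46.38 V_SD + 9.41 = 0, giving V_SD = 0.22 V (the root below V_ov).
I_D = (9.41 − 0.22) / 6.61 = 1.39 mA.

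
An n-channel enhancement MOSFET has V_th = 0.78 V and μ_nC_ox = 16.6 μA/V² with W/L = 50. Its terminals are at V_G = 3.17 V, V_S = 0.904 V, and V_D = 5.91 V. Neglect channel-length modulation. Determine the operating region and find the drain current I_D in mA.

Saturation; I_D = 0.916 mA

V_GS = V_G − V_S = 3.17 − 0.904 = 2.27 V; V_DS = V_D − V_S = 5.91 − 0.904 = 5.01 V.
k_n = μ_nC_ox · (W/L) = 0.83 mA/V².
V_ov = V_GS − V_th = 2.27 − 0.78 = 1.49 V.
Since V_DS = 5.01 V ≥ V_ov = 1.49 V, the device is in saturation.
I_D = ½ k_n V_ov² = 0.5 × 0.83 × 1.49² = 0.916 mA.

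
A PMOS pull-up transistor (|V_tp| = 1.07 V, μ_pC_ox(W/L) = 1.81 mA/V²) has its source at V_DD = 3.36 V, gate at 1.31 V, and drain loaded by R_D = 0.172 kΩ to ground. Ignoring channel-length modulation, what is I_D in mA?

V_SG = V_DD − V_G = 3.36 − 1.31 = 2.05 V, so V_ov = 2.05 − 1.07 = 0.98 V.
Assume saturation: I_D = ½ k_p V_ov² = 0.5 × 1.81 × 0.98² = 0.869 mA, giving V_SD = V_DD − I_D R_D = 3.36 − 0.869 × 0.172 = 3.21 V.
V_SD = 3.21 V ≥ V_ov = 0.98 V, confirming saturation.

I_D = 0.869 mA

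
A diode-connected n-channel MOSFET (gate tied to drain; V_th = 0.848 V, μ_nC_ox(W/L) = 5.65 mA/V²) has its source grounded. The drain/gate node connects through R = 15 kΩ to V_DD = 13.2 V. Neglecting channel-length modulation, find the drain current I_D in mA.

I_D = 0.788 mA

With gate tied to drain, V_GS = V_DS ≥ V_GS − V_th, so the device is in saturation.
KCL at the drain: ½ k_n (V_GS − V_th)² = (V_DD − V_GS)/R.
Let x = V_GS − 0.848. Then 42.4 x² + x − 12.35 = 0, giving x = 0.528 V (positive root), so V_GS = 1.38 V.
I_D = (V_DD − V_GS)/R = (13.2 − 1.38) / 15 = 0.788 mA.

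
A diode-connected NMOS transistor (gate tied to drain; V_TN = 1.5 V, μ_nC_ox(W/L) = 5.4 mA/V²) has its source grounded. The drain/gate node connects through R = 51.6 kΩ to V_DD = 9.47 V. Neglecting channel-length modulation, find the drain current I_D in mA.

With gate tied to drain, V_GS = V_DS ≥ V_GS − V_TN, so the device is in saturation.
KCL at the drain: ½ k_n (V_GS − V_TN)² = (V_DD − V_GS)/R.
Let x = V_GS − 1.5. Then 139 x² + x − 7.97 = 0, giving x = 0.236 V (positive root), so V_GS = 1.74 V.
I_D = (V_DD − V_GS)/R = (9.47 − 1.74) / 51.6 = 0.15 mA.

I_D = 0.150 mA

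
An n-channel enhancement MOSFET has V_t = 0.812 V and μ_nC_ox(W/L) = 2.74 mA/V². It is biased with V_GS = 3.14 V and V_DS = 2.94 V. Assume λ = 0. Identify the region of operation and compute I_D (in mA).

V_ov = V_GS − V_t = 3.14 − 0.812 = 2.33 V.
Since V_DS = 2.94 V ≥ V_ov = 2.33 V, the device is in saturation.
I_D = ½ k_n V_ov² = 0.5 × 2.74 × 2.33² = 7.42 mA.

Saturation; I_D = 7.42 mA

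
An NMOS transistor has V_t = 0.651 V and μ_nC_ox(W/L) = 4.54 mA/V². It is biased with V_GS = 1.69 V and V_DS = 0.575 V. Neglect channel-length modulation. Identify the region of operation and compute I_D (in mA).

V_ov = V_GS − V_t = 1.69 − 0.651 = 1.04 V.
Since V_DS = 0.575 V < V_ov = 1.04 V, the device is in the triode region.
I_D = k_n [V_ov · V_DS − ½ V_DS²] = 4.54 × [1.04 × 0.575 − 0.5 × 0.575²] = 1.96 mA.

Triode; I_D = 1.96 mA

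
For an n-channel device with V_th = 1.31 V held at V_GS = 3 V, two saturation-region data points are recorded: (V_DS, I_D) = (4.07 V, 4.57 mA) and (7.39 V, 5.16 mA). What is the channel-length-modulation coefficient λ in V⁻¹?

With V_GS fixed, I_D ∝ (1 + λ V_DS) in saturation, so I_D2/I_D1 = (1 + λ V_DS2)/(1 + λ V_DS1).
5.16/4.57 = 1.129 = (1 + 7.39 λ)/(1 + 4.07 λ).
Solving: λ (I_D1 V_DS2 − I_D2 V_DS1) = I_D2 − I_D1, so λ = (5.16 − 4.57) / (4.57 × 7.39 − 5.16 × 4.07) = 0.59 / 12.8 = 0.0462 V⁻¹.

λ = 0.0462 V⁻¹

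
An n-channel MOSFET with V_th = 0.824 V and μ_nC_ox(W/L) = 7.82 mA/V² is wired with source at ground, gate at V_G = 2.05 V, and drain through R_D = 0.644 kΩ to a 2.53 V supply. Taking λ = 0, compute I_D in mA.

I_D = 3.29 mA

V_GS = V_G = 2.05 V, so V_ov = 2.05 − 0.824 = 1.23 V.
Assume saturation: I_D = ½ k_n V_ov² = 0.5 × 7.82 × 1.23² = 5.88 mA, giving V_DS = V_DD − I_D R_D = 2.53 − 5.88 × 0.644 = -1.25 V.
But -1.25 V < V_ov = 1.23 V, so the device is actually in triode.
In triode I_D = k_n[V_ov V_DS − ½ V_DS²] and I_D = (V_DD − V_DS)/R_D. Equating: 2.52 V_DS² − 7.174 V_DS + 2.53 = 0, giving V_DS = 0.412 V (the root below V_ov).
I_D = (2.53 − 0.412) / 0.644 = 3.29 mA.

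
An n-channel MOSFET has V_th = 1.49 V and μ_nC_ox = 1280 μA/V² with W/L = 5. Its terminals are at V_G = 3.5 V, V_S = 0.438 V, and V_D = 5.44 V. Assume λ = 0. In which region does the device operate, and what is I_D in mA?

V_GS = V_G − V_S = 3.5 − 0.438 = 3.06 V; V_DS = V_D − V_S = 5.44 − 0.438 = 5 V.
k_n = μ_nC_ox · (W/L) = 6.4 mA/V².
V_ov = V_GS − V_th = 3.06 − 1.49 = 1.57 V.
Since V_DS = 5 V ≥ V_ov = 1.57 V, the device is in saturation.
I_D = ½ k_n V_ov² = 0.5 × 6.4 × 1.57² = 7.91 mA.

Saturation; I_D = 7.91 mA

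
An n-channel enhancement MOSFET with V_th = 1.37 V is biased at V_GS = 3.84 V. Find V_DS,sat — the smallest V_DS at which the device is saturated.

The boundary between triode and saturation is V_DS = V_GS − V_th = V_ov.
V_ov = 3.84 − 1.37 = 2.47 V.

V_DS,sat = 2.47 V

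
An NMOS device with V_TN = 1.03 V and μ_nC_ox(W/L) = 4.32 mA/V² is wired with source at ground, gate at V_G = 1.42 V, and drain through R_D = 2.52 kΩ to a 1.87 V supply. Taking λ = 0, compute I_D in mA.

I_D = 0.329 mA

V_GS = V_G = 1.42 V, so V_ov = 1.42 − 1.03 = 0.39 V.
Assume saturation: I_D = ½ k_n V_ov² = 0.5 × 4.32 × 0.39² = 0.329 mA, giving V_DS = V_DD − I_D R_D = 1.87 − 0.329 × 2.52 = 1.04 V.
V_DS = 1.04 V ≥ V_ov = 0.39 V, confirming saturation.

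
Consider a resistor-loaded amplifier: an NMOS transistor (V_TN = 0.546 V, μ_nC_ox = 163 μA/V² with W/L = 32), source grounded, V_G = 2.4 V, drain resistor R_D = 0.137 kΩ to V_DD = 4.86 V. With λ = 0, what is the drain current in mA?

I_D = 8.96 mA

V_GS = V_G = 2.4 V, so V_ov = 2.4 − 0.546 = 1.85 V.
k_n = μ_nC_ox · (W/L) = 5.216 mA/V².
Assume saturation: I_D = ½ k_n V_ov² = 0.5 × 5.216 × 1.85² = 8.96 mA, giving V_DS = V_DD − I_D R_D = 4.86 − 8.96 × 0.137 = 3.63 V.
V_DS = 3.63 V ≥ V_ov = 1.85 V, confirming saturation.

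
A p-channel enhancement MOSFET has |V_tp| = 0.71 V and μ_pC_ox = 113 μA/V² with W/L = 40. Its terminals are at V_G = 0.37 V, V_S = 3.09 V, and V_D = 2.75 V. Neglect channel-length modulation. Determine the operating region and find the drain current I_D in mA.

Triode; I_D = 2.83 mA

V_SG = V_S − V_G = 3.09 − 0.37 = 2.72 V; V_SD = V_S − V_D = 3.09 − 2.75 = 0.34 V.
k_p = μ_pC_ox · (W/L) = 4.52 mA/V².
V_ov = V_SG − |V_tp| = 2.72 − 0.71 = 2.01 V.
Since V_SD = 0.34 V < V_ov = 2.01 V, the device is in the triode region.
I_D = k_p [V_ov · V_SD − ½ V_SD²] = 4.52 × [2.01 × 0.34 − 0.5 × 0.34²] = 2.83 mA.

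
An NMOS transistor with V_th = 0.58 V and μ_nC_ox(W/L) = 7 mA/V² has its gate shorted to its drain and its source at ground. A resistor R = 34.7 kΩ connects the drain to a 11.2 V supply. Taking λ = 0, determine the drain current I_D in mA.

With gate tied to drain, V_GS = V_DS ≥ V_GS − V_th, so the device is in saturation.
KCL at the drain: ½ k_n (V_GS − V_th)² = (V_DD − V_GS)/R.
Let x = V_GS − 0.58. Then 121 x² + x − 10.62 = 0, giving x = 0.292 V (positive root), so V_GS = 0.872 V.
I_D = (V_DD − V_GS)/R = (11.2 − 0.872) / 34.7 = 0.298 mA.

I_D = 0.298 mA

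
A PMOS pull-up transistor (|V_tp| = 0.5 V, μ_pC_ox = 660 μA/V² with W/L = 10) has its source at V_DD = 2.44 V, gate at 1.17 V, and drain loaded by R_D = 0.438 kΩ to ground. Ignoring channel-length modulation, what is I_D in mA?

I_D = 1.96 mA

V_SG = V_DD − V_G = 2.44 − 1.17 = 1.27 V, so V_ov = 1.27 − 0.5 = 0.77 V.
k_p = μ_pC_ox · (W/L) = 6.6 mA/V².
Assume saturation: I_D = ½ k_p V_ov² = 0.5 × 6.6 × 0.77² = 1.96 mA, giving V_SD = V_DD − I_D R_D = 2.44 − 1.96 × 0.438 = 1.58 V.
V_SD = 1.58 V ≥ V_ov = 0.77 V, confirming saturation.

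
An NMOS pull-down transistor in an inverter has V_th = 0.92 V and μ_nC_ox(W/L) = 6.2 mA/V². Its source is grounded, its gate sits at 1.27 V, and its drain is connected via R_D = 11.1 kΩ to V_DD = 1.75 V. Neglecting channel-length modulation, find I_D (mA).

I_D = 0.151 mA

V_GS = V_G = 1.27 V, so V_ov = 1.27 − 0.92 = 0.35 V.
Assume saturation: I_D = ½ k_n V_ov² = 0.5 × 6.2 × 0.35² = 0.38 mA, giving V_DS = V_DD − I_D R_D = 1.75 − 0.38 × 11.1 = -2.47 V.
But -2.47 V < V_ov = 0.35 V, so the device is actually in triode.
In triode I_D = k_n[V_ov V_DS − ½ V_DS²] and I_D = (V_DD − V_DS)/R_D. Equating: 34.4 V_DS² − 25.09 V_DS + 1.75 = 0, giving V_DS = 0.0781 V (the root below V_ov).
I_D = (1.75 − 0.0781) / 11.1 = 0.151 mA.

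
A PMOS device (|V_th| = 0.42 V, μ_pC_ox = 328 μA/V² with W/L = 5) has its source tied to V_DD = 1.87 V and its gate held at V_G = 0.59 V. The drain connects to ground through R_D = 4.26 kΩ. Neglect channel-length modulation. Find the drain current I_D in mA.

V_SG = V_DD − V_G = 1.87 − 0.59 = 1.28 V, so V_ov = 1.28 − 0.42 = 0.86 V.
k_p = μ_pC_ox · (W/L) = 1.64 mA/V².
Assume saturation: I_D = ½ k_p V_ov² = 0.5 × 1.64 × 0.86² = 0.606 mA, giving V_SD = V_DD − I_D R_D = 1.87 − 0.606 × 4.26 = -0.714 V.
But -0.714 V < V_ov = 0.86 V, so the device is actually in triode.
In triode I_D = k_p[V_ov V_SD − ½ V_SD²] and I_D = (V_DD − V_SD)/R_D. Equating: 3.49 V_SD² − 7.008 V_SD + 1.87 = 0, giving V_SD = 0.317 V (the root below V_ov).
I_D = (1.87 − 0.317) / 4.26 = 0.365 mA.

I_D = 0.365 mA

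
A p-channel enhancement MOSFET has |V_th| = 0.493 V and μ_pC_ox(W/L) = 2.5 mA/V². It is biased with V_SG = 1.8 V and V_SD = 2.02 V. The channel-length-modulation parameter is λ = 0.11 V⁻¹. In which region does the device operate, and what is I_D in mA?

V_ov = V_SG − |V_th| = 1.8 − 0.493 = 1.31 V.
Since V_SD = 2.02 V ≥ V_ov = 1.31 V, the device is in saturation.
I_D = ½ k_p V_ov² (1 + λ V_SD) = 0.5 × 2.5 × 1.31² × (1 + 0.11 × 2.02) = 2.61 mA.

Saturation; I_D = 2.61 mA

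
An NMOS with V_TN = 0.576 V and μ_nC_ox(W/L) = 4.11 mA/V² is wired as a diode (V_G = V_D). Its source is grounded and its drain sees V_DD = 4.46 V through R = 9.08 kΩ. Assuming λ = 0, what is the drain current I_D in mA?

With gate tied to drain, V_GS = V_DS ≥ V_GS − V_TN, so the device is in saturation.
KCL at the drain: ½ k_n (V_GS − V_TN)² = (V_DD − V_GS)/R.
Let x = V_GS − 0.576. Then 18.7 x² + x − 3.884 = 0, giving x = 0.43 V (positive root), so V_GS = 1.01 V.
I_D = (V_DD − V_GS)/R = (4.46 − 1.01) / 9.08 = 0.38 mA.

I_D = 0.380 mA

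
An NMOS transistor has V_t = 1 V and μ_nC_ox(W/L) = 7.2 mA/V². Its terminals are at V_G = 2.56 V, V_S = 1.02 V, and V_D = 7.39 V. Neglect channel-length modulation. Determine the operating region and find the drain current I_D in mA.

V_GS = V_G − V_S = 2.56 − 1.02 = 1.54 V; V_DS = V_D − V_S = 7.39 − 1.02 = 6.37 V.
V_ov = V_GS − V_t = 1.54 − 1 = 0.54 V.
Since V_DS = 6.37 V ≥ V_ov = 0.54 V, the device is in saturation.
I_D = ½ k_n V_ov² = 0.5 × 7.2 × 0.54² = 1.05 mA.

Saturation; I_D = 1.05 mA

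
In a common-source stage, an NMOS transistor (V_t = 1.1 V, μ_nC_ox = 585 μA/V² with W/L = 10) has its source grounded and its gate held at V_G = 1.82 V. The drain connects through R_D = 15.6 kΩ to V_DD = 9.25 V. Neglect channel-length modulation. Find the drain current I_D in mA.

V_GS = V_G = 1.82 V, so V_ov = 1.82 − 1.1 = 0.72 V.
k_n = μ_nC_ox · (W/L) = 5.85 mA/V².
Assume saturation: I_D = ½ k_n V_ov² = 0.5 × 5.85 × 0.72² = 1.52 mA, giving V_DS = V_DD − I_D R_D = 9.25 − 1.52 × 15.6 = -14.4 V.
But -14.4 V < V_ov = 0.72 V, so the device is actually in triode.
In triode I_D = k_n[V_ov V_DS − ½ V_DS²] and I_D = (V_DD − V_DS)/R_D. Equating: 45.6 V_DS² − 66.71 V_DS + 9.25 = 0, giving V_DS = 0.155 V (the root below V_ov).
I_D = (9.25 − 0.155) / 15.6 = 0.583 mA.

I_D = 0.583 mA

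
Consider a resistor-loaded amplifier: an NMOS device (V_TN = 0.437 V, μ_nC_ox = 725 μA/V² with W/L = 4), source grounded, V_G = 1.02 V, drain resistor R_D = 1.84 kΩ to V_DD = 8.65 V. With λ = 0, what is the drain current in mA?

I_D = 0.493 mA

V_GS = V_G = 1.02 V, so V_ov = 1.02 − 0.437 = 0.583 V.
k_n = μ_nC_ox · (W/L) = 2.9 mA/V².
Assume saturation: I_D = ½ k_n V_ov² = 0.5 × 2.9 × 0.583² = 0.493 mA, giving V_DS = V_DD − I_D R_D = 8.65 − 0.493 × 1.84 = 7.74 V.
V_DS = 7.74 V ≥ V_ov = 0.583 V, confirming saturation.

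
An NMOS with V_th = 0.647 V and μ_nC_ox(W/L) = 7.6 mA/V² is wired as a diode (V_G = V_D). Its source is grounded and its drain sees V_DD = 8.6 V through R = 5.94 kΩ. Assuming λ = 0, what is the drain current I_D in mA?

With gate tied to drain, V_GS = V_DS ≥ V_GS − V_th, so the device is in saturation.
KCL at the drain: ½ k_n (V_GS − V_th)² = (V_DD − V_GS)/R.
Let x = V_GS − 0.647. Then 22.6 x² + x − 7.953 = 0, giving x = 0.572 V (positive root), so V_GS = 1.22 V.
I_D = (V_DD − V_GS)/R = (8.6 − 1.22) / 5.94 = 1.24 mA.

I_D = 1.24 mA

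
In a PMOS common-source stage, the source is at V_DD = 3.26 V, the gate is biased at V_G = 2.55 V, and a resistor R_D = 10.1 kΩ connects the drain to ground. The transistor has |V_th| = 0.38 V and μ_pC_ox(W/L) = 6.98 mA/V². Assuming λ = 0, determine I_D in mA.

V_SG = V_DD − V_G = 3.26 − 2.55 = 0.71 V, so V_ov = 0.71 − 0.38 = 0.33 V.
Assume saturation: I_D = ½ k_p V_ov² = 0.5 × 6.98 × 0.33² = 0.38 mA, giving V_SD = V_DD − I_D R_D = 3.26 − 0.38 × 10.1 = -0.579 V.
But -0.579 V < V_ov = 0.33 V, so the device is actually in triode.
In triode I_D = k_p[V_ov V_SD − ½ V_SD²] and I_D = (V_DD − V_SD)/R_D. Equating: 35.2 V_SD² − 24.26 V_SD + 3.26 = 0, giving V_SD = 0.183 V (the root below V_ov).
I_D = (3.26 − 0.183) / 10.1 = 0.305 mA.

I_D = 0.305 mA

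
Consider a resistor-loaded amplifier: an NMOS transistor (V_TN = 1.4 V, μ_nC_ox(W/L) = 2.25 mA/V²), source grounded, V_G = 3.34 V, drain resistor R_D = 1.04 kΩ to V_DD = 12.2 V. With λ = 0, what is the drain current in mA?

I_D = 4.23 mA

V_GS = V_G = 3.34 V, so V_ov = 3.34 − 1.4 = 1.94 V.
Assume saturation: I_D = ½ k_n V_ov² = 0.5 × 2.25 × 1.94² = 4.23 mA, giving V_DS = V_DD − I_D R_D = 12.2 − 4.23 × 1.04 = 7.8 V.
V_DS = 7.8 V ≥ V_ov = 1.94 V, confirming saturation.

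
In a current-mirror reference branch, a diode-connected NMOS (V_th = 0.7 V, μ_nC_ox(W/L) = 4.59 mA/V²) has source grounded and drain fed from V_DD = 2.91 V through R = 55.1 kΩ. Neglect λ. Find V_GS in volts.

With gate tied to drain, V_GS = V_DS ≥ V_GS − V_th, so the device is in saturation.
KCL at the drain: ½ k_n (V_GS − V_th)² = (V_DD − V_GS)/R.
Let x = V_GS − 0.7. Then 126 x² + x − 2.21 = 0, giving x = 0.128 V (positive root), so V_GS = 0.828 V.
I_D = (V_DD − V_GS)/R = (2.91 − 0.828) / 55.1 = 0.0378 mA.

V_GS = 0.828 V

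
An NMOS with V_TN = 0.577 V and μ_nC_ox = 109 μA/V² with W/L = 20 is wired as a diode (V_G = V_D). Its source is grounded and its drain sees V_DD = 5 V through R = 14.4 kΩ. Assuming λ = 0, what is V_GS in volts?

V_GS = 1.08 V

With gate tied to drain, V_GS = V_DS ≥ V_GS − V_TN, so the device is in saturation.
k_n = μ_nC_ox · (W/L) = 2.18 mA/V².
KCL at the drain: ½ k_n (V_GS − V_TN)² = (V_DD − V_GS)/R.
Let x = V_GS − 0.577. Then 15.7 x² + x − 4.423 = 0, giving x = 0.5 V (positive root), so V_GS = 1.08 V.
I_D = (V_DD − V_GS)/R = (5 − 1.08) / 14.4 = 0.272 mA.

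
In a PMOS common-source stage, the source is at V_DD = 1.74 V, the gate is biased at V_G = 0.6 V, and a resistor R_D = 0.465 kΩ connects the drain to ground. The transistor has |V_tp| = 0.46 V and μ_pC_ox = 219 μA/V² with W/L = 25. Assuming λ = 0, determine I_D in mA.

I_D = 1.27 mA

V_SG = V_DD − V_G = 1.74 − 0.6 = 1.14 V, so V_ov = 1.14 − 0.46 = 0.68 V.
k_p = μ_pC_ox · (W/L) = 5.475 mA/V².
Assume saturation: I_D = ½ k_p V_ov² = 0.5 × 5.475 × 0.68² = 1.27 mA, giving V_SD = V_DD − I_D R_D = 1.74 − 1.27 × 0.465 = 1.15 V.
V_SD = 1.15 V ≥ V_ov = 0.68 V, confirming saturation.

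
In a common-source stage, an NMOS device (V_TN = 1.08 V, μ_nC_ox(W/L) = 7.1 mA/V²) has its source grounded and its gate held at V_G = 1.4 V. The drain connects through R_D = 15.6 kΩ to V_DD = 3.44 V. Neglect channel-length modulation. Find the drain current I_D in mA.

V_GS = V_G = 1.4 V, so V_ov = 1.4 − 1.08 = 0.32 V.
Assume saturation: I_D = ½ k_n V_ov² = 0.5 × 7.1 × 0.32² = 0.364 mA, giving V_DS = V_DD − I_D R_D = 3.44 − 0.364 × 15.6 = -2.23 V.
But -2.23 V < V_ov = 0.32 V, so the device is actually in triode.
In triode I_D = k_n[V_ov V_DS − ½ V_DS²] and I_D = (V_DD − V_DS)/R_D. Equating: 55.4 V_DS² − 36.44 V_DS + 3.44 = 0, giving V_DS = 0.114 V (the root below V_ov).
I_D = (3.44 − 0.114) / 15.6 = 0.213 mA.

I_D = 0.213 mA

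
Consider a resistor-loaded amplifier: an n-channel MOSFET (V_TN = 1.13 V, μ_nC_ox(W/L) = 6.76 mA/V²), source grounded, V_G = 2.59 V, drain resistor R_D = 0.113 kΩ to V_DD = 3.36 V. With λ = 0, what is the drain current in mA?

I_D = 7.20 mA

V_GS = V_G = 2.59 V, so V_ov = 2.59 − 1.13 = 1.46 V.
Assume saturation: I_D = ½ k_n V_ov² = 0.5 × 6.76 × 1.46² = 7.2 mA, giving V_DS = V_DD − I_D R_D = 3.36 − 7.2 × 0.113 = 2.55 V.
V_DS = 2.55 V ≥ V_ov = 1.46 V, confirming saturation.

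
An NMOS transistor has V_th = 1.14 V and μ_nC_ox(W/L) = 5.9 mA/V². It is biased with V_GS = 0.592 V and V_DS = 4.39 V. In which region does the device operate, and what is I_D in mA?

V_GS = 0.592 V < V_th = 1.14 V, so the transistor is in cutoff.

Cutoff; I_D = 0 mA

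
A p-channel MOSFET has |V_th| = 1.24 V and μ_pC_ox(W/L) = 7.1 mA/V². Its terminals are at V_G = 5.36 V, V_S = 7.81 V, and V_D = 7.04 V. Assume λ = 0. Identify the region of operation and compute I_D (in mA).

Triode; I_D = 4.51 mA

V_SG = V_S − V_G = 7.81 − 5.36 = 2.45 V; V_SD = V_S − V_D = 7.81 − 7.04 = 0.77 V.
V_ov = V_SG − |V_th| = 2.45 − 1.24 = 1.21 V.
Since V_SD = 0.77 V < V_ov = 1.21 V, the device is in the triode region.
I_D = k_p [V_ov · V_SD − ½ V_SD²] = 7.1 × [1.21 × 0.77 − 0.5 × 0.77²] = 4.51 mA.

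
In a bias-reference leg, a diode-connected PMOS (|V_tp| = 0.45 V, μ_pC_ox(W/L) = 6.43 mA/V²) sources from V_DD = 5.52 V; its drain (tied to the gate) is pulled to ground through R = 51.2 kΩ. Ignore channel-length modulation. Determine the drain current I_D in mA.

I_D = 0.0957 mA

With gate tied to drain, V_SG = V_SD ≥ V_SG − |V_tp|, so the device is in saturation.
KCL at the drain: ½ k_p (V_SG − |V_tp|)² = (V_DD − V_SG)/R.
Let x = V_SG − 0.45. Then 165 x² + x − 5.07 = 0, giving x = 0.172 V (positive root), so V_SG = 0.622 V.
I_D = (V_DD − V_SG)/R = (5.52 − 0.622) / 51.2 = 0.0957 mA.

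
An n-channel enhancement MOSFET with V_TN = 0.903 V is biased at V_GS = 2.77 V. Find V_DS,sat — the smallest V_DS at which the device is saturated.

V_DS,sat = 1.87 V

The boundary between triode and saturation is V_DS = V_GS − V_TN = V_ov.
V_ov = 2.77 − 0.903 = 1.87 V.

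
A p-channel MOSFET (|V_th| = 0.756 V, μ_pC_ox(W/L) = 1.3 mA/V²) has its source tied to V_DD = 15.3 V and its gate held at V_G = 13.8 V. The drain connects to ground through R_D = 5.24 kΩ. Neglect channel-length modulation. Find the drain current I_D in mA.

V_SG = V_DD − V_G = 15.3 − 13.8 = 1.5 V, so V_ov = 1.5 − 0.756 = 0.744 V.
Assume saturation: I_D = ½ k_p V_ov² = 0.5 × 1.3 × 0.744² = 0.36 mA, giving V_SD = V_DD − I_D R_D = 15.3 − 0.36 × 5.24 = 13.4 V.
V_SD = 13.4 V ≥ V_ov = 0.744 V, confirming saturation.

I_D = 0.360 mA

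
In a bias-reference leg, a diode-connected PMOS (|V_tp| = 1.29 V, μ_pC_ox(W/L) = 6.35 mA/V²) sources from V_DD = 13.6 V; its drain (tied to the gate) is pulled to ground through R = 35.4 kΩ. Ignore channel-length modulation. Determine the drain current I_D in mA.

I_D = 0.339 mA

With gate tied to drain, V_SG = V_SD ≥ V_SG − |V_tp|, so the device is in saturation.
KCL at the drain: ½ k_p (V_SG − |V_tp|)² = (V_DD − V_SG)/R.
Let x = V_SG − 1.29. Then 112 x² + x − 12.31 = 0, giving x = 0.327 V (positive root), so V_SG = 1.62 V.
I_D = (V_DD − V_SG)/R = (13.6 − 1.62) / 35.4 = 0.339 mA.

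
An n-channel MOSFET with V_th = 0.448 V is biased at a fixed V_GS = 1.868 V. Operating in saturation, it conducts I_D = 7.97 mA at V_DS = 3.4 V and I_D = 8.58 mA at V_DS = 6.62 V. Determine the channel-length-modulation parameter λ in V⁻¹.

λ = 0.0259 V⁻¹

With V_GS fixed, I_D ∝ (1 + λ V_DS) in saturation, so I_D2/I_D1 = (1 + λ V_DS2)/(1 + λ V_DS1).
8.58/7.97 = 1.077 = (1 + 6.62 λ)/(1 + 3.4 λ).
Solving: λ (I_D1 V_DS2 − I_D2 V_DS1) = I_D2 − I_D1, so λ = (8.58 − 7.97) / (7.97 × 6.62 − 8.58 × 3.4) = 0.61 / 23.6 = 0.0259 V⁻¹.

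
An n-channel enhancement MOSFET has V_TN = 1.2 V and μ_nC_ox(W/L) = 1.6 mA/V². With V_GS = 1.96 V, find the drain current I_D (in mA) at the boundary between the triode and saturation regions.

At the boundary V_DS = V_ov = V_GS − V_TN = 1.96 − 1.2 = 0.76 V.
I_D = ½ k_n V_ov² = 0.5 × 1.6 × 0.76² = 0.462 mA.

I_D = 0.462 mA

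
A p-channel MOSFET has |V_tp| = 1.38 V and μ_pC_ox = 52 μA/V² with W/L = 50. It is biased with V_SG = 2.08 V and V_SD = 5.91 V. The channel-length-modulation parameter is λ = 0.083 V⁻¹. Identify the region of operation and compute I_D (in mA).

k_p = μ_pC_ox · (W/L) = 2.6 mA/V².
V_ov = V_SG − |V_tp| = 2.08 − 1.38 = 0.7 V.
Since V_SD = 5.91 V ≥ V_ov = 0.7 V, the device is in saturation.
I_D = ½ k_p V_ov² (1 + λ V_SD) = 0.5 × 2.6 × 0.7² × (1 + 0.083 × 5.91) = 0.949 mA.

Saturation; I_D = 0.949 mA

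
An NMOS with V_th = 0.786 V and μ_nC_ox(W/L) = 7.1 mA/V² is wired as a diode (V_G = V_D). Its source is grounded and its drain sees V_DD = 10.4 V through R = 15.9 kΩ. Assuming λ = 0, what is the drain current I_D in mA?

I_D = 0.579 mA

With gate tied to drain, V_GS = V_DS ≥ V_GS − V_th, so the device is in saturation.
KCL at the drain: ½ k_n (V_GS − V_th)² = (V_DD − V_GS)/R.
Let x = V_GS − 0.786. Then 56.4 x² + x − 9.614 = 0, giving x = 0.404 V (positive root), so V_GS = 1.19 V.
I_D = (V_DD − V_GS)/R = (10.4 − 1.19) / 15.9 = 0.579 mA.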